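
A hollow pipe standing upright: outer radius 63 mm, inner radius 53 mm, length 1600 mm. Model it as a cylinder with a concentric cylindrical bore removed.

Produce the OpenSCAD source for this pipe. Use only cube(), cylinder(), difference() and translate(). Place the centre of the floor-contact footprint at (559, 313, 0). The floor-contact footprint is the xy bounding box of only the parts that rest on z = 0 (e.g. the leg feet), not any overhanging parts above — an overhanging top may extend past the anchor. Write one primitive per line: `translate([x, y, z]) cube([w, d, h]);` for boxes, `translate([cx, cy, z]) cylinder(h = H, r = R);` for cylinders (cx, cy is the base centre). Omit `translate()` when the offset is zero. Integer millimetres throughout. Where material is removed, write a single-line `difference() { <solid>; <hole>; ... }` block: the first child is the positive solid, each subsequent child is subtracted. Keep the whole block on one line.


difference() { translate([559, 313, 0]) cylinder(h = 1600, r = 63); translate([559, 313, 0]) cylinder(h = 1600, r = 53); }


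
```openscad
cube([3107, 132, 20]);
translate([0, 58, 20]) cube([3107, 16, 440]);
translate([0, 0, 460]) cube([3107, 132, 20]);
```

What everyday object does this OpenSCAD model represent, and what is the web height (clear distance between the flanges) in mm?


An I-beam. The web height is 440 mm.

Two wide flanges with a thin centred web — an I-beam. Overall 480 mm minus two 20 mm flanges gives a web of 480 − 2·20 = 440 mm.


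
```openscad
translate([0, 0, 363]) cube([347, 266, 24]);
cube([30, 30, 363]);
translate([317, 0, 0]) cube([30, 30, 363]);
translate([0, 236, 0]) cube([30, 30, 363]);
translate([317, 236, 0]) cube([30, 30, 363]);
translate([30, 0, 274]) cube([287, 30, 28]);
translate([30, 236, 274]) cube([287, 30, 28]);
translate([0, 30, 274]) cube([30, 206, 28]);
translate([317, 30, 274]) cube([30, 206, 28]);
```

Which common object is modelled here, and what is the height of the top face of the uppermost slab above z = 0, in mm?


A stool. The seat height is 387 mm.

A 347×266×24 slab at z = 363 on four corner posts — a stool. The seat top is 363 + 24 = 387 mm.


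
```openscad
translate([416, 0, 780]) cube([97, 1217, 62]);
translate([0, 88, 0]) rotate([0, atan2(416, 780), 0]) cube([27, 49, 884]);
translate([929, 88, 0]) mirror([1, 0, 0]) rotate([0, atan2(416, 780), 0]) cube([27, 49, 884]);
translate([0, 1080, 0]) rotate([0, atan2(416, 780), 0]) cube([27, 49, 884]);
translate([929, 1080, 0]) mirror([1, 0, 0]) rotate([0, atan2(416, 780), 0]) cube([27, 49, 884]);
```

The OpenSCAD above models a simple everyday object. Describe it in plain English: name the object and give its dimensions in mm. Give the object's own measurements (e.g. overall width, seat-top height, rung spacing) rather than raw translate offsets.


A sawhorse. A 97×1217×62 mm beam (x, y, z) sits on two A-frame leg pairs. Each pair is two raked legs of 27×49 mm section (49 mm along y) splaying symmetrically in x. Each leg rises 780 mm vertically over 416 mm of horizontal reach and is 884 mm long along its own axis. Every leg's outer bottom edge rests on the floor and its outer top edge meets a bottom edge of the beam — the left legs (tilting toward +x) meet the beam's −x bottom edge, the right legs (their mirror images, tilting toward −x) meet its +x bottom edge — so the leg tops tuck under the beam, the beam's underside is 780 mm above the floor, and the feet are 929 mm apart outside-to-outside with the beam centred between them. The two leg pairs are set in 88 mm from either end of the beam.


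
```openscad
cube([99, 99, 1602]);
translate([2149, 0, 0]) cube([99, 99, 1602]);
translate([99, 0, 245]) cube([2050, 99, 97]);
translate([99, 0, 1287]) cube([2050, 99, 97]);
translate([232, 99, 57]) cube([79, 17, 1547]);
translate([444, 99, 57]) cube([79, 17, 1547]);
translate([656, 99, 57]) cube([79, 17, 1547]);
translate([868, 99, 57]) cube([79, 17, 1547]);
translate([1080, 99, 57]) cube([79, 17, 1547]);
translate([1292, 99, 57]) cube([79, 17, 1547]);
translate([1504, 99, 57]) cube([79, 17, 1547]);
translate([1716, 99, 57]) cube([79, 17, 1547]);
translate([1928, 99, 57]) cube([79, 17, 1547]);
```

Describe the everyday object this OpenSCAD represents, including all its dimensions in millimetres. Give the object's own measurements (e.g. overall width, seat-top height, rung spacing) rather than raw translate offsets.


A fence section. Two 99×99 mm posts, 1602 mm tall, stand on the floor with a clear span of 2050 mm between their inner faces. Two horizontal rails of 99×97 mm section span the gap between the posts with their undersides at z = 245 mm and z = 1287 mm, flush with the posts' −y face. 9 pickets, each 79 mm wide, 17 mm thick and 1547 mm tall, are fixed to the +y face of the rails with their bottoms at z = 57 mm, spaced across the span with a 133 mm gap after the −x post and between neighbouring pickets, with 142 mm left before the +x post.


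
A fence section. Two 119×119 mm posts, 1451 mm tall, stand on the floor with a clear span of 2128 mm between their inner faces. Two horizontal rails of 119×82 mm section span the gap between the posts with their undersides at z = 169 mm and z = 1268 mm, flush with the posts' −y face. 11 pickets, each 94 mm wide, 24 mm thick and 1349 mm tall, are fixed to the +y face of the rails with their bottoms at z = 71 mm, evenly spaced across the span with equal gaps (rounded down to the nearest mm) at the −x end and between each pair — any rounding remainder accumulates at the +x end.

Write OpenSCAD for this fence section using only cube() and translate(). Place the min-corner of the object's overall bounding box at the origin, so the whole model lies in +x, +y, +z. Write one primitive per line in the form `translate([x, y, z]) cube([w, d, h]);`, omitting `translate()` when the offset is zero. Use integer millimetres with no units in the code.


cube([119, 119, 1451]);
translate([2247, 0, 0]) cube([119, 119, 1451]);
translate([119, 0, 169]) cube([2128, 119, 82]);
translate([119, 0, 1268]) cube([2128, 119, 82]);
translate([210, 119, 71]) cube([94, 24, 1349]);
translate([395, 119, 71]) cube([94, 24, 1349]);
translate([580, 119, 71]) cube([94, 24, 1349]);
translate([765, 119, 71]) cube([94, 24, 1349]);
translate([950, 119, 71]) cube([94, 24, 1349]);
translate([1135, 119, 71]) cube([94, 24, 1349]);
translate([1320, 119, 71]) cube([94, 24, 1349]);
translate([1505, 119, 71]) cube([94, 24, 1349]);
translate([1690, 119, 71]) cube([94, 24, 1349]);
translate([1875, 119, 71]) cube([94, 24, 1349]);
translate([2060, 119, 71]) cube([94, 24, 1349]);


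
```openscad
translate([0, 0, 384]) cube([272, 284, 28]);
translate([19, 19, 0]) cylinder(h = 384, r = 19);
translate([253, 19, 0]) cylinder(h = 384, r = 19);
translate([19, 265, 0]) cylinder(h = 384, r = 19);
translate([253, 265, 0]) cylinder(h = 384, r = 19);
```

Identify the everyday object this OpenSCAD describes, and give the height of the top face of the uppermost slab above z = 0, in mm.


A stool. The seat height is 412 mm.

A 272×284×28 slab at z = 384 on four corner cylinders — a stool. The seat top is 384 + 28 = 412 mm.


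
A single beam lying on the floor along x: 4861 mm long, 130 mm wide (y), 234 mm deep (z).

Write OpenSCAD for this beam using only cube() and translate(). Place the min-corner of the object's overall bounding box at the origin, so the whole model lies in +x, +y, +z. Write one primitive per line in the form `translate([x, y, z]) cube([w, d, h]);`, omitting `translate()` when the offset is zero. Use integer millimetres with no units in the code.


cube([4861, 130, 234]);


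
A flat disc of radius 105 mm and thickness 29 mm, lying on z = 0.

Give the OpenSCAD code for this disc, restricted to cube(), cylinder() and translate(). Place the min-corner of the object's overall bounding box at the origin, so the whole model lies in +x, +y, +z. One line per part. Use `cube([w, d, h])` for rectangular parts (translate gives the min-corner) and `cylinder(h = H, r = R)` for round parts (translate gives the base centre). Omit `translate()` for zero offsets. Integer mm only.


translate([105, 105, 0]) cylinder(h = 29, r = 105);


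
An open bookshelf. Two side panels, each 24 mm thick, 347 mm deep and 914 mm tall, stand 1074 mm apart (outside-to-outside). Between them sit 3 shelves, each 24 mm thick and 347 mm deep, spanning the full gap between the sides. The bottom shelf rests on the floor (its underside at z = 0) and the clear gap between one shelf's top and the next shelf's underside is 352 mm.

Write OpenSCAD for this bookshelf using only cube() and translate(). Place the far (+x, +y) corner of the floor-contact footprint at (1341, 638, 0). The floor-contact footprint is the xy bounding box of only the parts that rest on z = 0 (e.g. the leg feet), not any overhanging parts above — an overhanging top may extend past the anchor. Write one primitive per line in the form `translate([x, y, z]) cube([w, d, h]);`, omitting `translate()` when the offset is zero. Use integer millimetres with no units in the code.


translate([267, 291, 0]) cube([24, 347, 914]);
translate([1317, 291, 0]) cube([24, 347, 914]);
translate([291, 291, 0]) cube([1026, 347, 24]);
translate([291, 291, 376]) cube([1026, 347, 24]);
translate([291, 291, 752]) cube([1026, 347, 24]);


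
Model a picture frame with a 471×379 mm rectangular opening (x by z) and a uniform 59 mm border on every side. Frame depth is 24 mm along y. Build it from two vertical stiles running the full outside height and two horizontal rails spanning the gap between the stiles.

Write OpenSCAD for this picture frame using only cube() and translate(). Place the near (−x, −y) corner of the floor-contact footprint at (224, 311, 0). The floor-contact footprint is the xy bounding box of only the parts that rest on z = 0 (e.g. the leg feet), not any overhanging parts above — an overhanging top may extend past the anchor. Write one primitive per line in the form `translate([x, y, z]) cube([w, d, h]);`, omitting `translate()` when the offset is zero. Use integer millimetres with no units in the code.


translate([224, 311, 0]) cube([59, 24, 497]);
translate([754, 311, 0]) cube([59, 24, 497]);
translate([283, 311, 0]) cube([471, 24, 59]);
translate([283, 311, 438]) cube([471, 24, 59]);


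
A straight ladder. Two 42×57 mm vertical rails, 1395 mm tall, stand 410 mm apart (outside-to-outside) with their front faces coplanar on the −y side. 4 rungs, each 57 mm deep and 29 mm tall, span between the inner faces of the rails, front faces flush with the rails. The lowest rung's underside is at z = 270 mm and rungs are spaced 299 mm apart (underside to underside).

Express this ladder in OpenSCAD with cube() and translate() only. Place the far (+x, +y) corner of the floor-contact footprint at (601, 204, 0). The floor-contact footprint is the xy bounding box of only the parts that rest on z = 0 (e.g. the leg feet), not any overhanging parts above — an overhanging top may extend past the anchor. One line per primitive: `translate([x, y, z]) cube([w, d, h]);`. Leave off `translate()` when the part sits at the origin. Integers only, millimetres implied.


translate([191, 147, 0]) cube([42, 57, 1395]);
translate([559, 147, 0]) cube([42, 57, 1395]);
translate([233, 147, 270]) cube([326, 57, 29]);
translate([233, 147, 569]) cube([326, 57, 29]);
translate([233, 147, 868]) cube([326, 57, 29]);
translate([233, 147, 1167]) cube([326, 57, 29]);


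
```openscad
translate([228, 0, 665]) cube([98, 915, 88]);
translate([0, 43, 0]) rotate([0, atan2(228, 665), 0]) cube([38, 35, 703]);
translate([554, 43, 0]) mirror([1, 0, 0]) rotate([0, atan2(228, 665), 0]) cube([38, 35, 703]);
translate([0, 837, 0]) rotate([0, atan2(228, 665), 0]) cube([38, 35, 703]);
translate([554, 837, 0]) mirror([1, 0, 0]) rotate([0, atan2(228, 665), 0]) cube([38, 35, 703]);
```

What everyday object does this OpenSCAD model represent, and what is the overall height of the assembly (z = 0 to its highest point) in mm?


A sawhorse. The overall height is 753 mm.

A beam across two mirrored pairs of raked legs — a sawhorse. The beam's underside is at z = 665 (matching the legs' vertical rise in atan2(228, 665)) and the beam is 88 mm tall, so its top is at 665 + 88 = 753 mm. The raked legs top out at the beam's underside, so that is the highest point.


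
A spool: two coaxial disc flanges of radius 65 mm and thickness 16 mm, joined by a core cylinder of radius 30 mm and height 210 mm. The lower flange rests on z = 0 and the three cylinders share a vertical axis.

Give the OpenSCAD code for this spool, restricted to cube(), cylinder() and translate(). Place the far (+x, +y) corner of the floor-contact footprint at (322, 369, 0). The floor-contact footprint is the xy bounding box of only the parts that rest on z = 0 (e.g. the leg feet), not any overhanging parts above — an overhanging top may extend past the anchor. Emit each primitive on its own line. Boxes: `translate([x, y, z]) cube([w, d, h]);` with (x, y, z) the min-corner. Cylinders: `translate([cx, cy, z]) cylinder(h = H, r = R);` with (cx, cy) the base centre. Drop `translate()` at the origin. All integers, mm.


translate([257, 304, 0]) cylinder(h = 16, r = 65);
translate([257, 304, 16]) cylinder(h = 210, r = 30);
translate([257, 304, 226]) cylinder(h = 16, r = 65);


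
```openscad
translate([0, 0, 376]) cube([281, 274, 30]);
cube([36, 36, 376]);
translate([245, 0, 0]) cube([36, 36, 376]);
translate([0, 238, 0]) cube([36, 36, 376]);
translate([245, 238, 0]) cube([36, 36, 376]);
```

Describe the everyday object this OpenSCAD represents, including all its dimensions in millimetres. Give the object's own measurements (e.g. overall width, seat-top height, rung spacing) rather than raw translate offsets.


A four-legged stool. The seat is a 281×274×30 mm slab whose top surface is at z = 406 mm; four square legs, each 36×36 mm in cross-section, run from the floor (z = 0) to the underside of the seat, each flush with a corner of the seat.


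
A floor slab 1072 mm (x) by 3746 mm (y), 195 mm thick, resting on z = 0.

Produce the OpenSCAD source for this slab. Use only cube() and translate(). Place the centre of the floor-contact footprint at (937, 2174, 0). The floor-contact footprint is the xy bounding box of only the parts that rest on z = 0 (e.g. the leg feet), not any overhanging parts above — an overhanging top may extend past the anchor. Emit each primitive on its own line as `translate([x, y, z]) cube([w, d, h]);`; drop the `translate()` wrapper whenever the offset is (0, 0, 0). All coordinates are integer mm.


translate([401, 301, 0]) cube([1072, 3746, 195]);


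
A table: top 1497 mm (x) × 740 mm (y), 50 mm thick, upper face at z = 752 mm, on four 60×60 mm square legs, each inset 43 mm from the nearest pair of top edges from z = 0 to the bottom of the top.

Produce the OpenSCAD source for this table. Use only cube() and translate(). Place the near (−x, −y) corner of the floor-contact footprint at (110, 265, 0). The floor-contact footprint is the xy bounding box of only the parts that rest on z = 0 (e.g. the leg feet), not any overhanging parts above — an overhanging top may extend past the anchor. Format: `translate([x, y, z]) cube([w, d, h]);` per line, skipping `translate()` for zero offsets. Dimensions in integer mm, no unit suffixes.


translate([67, 222, 702]) cube([1497, 740, 50]);
translate([110, 265, 0]) cube([60, 60, 702]);
translate([1461, 265, 0]) cube([60, 60, 702]);
translate([110, 859, 0]) cube([60, 60, 702]);
translate([1461, 859, 0]) cube([60, 60, 702]);


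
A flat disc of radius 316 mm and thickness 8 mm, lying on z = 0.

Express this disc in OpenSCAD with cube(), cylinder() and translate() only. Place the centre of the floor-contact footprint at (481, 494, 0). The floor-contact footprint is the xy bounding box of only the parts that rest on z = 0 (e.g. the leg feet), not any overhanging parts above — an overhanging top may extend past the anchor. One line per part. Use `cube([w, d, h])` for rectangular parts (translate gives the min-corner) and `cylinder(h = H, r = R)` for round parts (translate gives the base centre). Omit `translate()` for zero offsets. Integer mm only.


translate([481, 494, 0]) cylinder(h = 8, r = 316);


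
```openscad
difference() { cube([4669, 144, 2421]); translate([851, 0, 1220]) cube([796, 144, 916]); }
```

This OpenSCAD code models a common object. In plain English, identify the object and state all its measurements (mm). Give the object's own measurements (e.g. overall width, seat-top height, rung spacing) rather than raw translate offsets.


A wall 4669 mm long (x), 144 mm thick (y), 2421 mm tall, with a rectangular window opening cut through it. The opening is 796 mm wide and 916 mm tall; its sill is at z = 1220 mm and its near (−x) edge is 851 mm from the wall's −x end. The opening passes through the full wall thickness.


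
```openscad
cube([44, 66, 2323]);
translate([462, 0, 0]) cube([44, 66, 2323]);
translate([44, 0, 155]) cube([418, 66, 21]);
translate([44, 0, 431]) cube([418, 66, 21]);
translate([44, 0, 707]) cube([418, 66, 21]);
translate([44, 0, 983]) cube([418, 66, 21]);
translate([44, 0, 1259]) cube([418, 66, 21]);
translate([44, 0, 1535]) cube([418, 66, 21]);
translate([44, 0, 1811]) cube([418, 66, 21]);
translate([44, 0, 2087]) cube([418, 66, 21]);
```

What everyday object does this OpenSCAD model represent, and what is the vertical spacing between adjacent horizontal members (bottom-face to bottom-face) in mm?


A ladder. The rung spacing is 276 mm.

Two tall 44×66 posts with 8 short bars between them — a ladder. Adjacent rungs sit at z = 155 and z = 431, so the spacing is 431 − 155 = 276 mm.


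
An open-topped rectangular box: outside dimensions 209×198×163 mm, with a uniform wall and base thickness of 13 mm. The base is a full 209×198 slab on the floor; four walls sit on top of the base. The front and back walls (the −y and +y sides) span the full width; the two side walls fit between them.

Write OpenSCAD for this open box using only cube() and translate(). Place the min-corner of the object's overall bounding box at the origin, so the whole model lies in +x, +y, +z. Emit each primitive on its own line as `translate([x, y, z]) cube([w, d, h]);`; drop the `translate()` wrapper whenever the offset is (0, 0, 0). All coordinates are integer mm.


cube([209, 198, 13]);
translate([0, 0, 13]) cube([209, 13, 150]);
translate([0, 185, 13]) cube([209, 13, 150]);
translate([0, 13, 13]) cube([13, 172, 150]);
translate([196, 13, 13]) cube([13, 172, 150]);


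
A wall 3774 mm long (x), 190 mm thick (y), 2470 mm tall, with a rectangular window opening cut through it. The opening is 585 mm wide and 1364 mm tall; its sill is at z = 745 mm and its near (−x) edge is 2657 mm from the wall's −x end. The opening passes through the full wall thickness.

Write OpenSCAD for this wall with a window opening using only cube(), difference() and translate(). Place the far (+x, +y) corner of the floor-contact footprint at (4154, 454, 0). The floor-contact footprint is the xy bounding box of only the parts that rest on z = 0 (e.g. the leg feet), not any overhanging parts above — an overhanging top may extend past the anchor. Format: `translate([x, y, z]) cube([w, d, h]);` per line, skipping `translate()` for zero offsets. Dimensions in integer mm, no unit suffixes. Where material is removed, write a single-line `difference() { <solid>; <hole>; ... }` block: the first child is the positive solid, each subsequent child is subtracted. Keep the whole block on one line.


difference() { translate([380, 264, 0]) cube([3774, 190, 2470]); translate([3037, 264, 745]) cube([585, 190, 1364]); }


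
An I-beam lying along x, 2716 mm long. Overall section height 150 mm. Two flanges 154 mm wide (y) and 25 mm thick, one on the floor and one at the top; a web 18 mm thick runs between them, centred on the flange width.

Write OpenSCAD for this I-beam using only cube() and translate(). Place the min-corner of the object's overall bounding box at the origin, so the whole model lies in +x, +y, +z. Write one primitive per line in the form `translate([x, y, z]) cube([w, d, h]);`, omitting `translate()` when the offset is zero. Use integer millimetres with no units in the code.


cube([2716, 154, 25]);
translate([0, 68, 25]) cube([2716, 18, 100]);
translate([0, 0, 125]) cube([2716, 154, 25]);


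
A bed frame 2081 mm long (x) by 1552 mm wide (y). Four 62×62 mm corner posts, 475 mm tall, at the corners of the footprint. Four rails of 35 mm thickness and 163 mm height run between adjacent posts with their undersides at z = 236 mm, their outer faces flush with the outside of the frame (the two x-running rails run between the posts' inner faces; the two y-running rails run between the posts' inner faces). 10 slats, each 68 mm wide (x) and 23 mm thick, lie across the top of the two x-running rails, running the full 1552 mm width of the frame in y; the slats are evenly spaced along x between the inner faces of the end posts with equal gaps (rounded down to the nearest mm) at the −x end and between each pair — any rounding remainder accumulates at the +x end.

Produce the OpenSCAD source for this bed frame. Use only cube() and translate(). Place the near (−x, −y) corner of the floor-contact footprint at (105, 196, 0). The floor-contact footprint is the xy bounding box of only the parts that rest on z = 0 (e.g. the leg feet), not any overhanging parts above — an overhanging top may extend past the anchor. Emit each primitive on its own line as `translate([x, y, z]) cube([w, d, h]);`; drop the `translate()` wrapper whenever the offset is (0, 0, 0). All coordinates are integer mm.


translate([105, 196, 0]) cube([62, 62, 475]);
translate([105, 1686, 0]) cube([62, 62, 475]);
translate([2124, 196, 0]) cube([62, 62, 475]);
translate([2124, 1686, 0]) cube([62, 62, 475]);
translate([167, 196, 236]) cube([1957, 35, 163]);
translate([167, 1713, 236]) cube([1957, 35, 163]);
translate([105, 258, 236]) cube([35, 1428, 163]);
translate([2151, 258, 236]) cube([35, 1428, 163]);
translate([283, 196, 399]) cube([68, 1552, 23]);
translate([467, 196, 399]) cube([68, 1552, 23]);
translate([651, 196, 399]) cube([68, 1552, 23]);
translate([835, 196, 399]) cube([68, 1552, 23]);
translate([1019, 196, 399]) cube([68, 1552, 23]);
translate([1203, 196, 399]) cube([68, 1552, 23]);
translate([1387, 196, 399]) cube([68, 1552, 23]);
translate([1571, 196, 399]) cube([68, 1552, 23]);
translate([1755, 196, 399]) cube([68, 1552, 23]);
translate([1939, 196, 399]) cube([68, 1552, 23]);


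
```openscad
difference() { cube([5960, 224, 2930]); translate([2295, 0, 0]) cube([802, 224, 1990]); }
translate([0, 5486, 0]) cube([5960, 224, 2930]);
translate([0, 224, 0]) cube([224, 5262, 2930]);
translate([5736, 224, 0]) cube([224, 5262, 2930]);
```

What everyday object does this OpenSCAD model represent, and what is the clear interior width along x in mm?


A single room. The interior width is 5512 mm.

Four walls enclosing a rectangle with a door in the front wall — a room. Outside width 5960 minus two 224 mm walls gives 5512 mm.


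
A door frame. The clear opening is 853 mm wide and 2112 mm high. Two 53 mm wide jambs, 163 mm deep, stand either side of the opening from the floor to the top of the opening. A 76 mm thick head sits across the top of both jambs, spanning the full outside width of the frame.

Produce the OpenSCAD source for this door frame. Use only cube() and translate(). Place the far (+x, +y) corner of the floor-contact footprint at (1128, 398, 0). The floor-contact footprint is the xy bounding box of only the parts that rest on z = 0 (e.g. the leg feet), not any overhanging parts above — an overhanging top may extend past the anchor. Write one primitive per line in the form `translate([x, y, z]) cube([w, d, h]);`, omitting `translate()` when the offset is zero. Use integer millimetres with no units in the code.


translate([169, 235, 0]) cube([53, 163, 2112]);
translate([1075, 235, 0]) cube([53, 163, 2112]);
translate([169, 235, 2112]) cube([959, 163, 76]);


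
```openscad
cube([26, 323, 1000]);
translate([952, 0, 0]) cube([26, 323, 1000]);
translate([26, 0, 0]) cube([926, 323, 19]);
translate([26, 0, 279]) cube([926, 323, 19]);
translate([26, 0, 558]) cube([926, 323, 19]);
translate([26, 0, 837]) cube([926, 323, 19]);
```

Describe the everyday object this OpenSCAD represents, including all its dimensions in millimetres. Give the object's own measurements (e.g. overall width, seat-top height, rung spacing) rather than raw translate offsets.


An open bookshelf. Two side panels, each 26 mm thick, 323 mm deep and 1000 mm tall, stand 978 mm apart (outside-to-outside). Between them sit 4 shelves, each 19 mm thick and 323 mm deep, spanning the full gap between the sides. The bottom shelf rests on the floor (its underside at z = 0) and the clear gap between one shelf's top and the next shelf's underside is 260 mm.


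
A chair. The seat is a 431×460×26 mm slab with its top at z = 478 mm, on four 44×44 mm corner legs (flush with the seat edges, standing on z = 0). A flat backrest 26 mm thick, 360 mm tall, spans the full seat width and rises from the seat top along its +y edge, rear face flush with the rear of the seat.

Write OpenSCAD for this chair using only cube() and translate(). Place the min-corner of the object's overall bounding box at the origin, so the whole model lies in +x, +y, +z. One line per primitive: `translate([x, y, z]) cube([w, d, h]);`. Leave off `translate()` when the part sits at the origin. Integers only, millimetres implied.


translate([0, 0, 452]) cube([431, 460, 26]);
cube([44, 44, 452]);
translate([387, 0, 0]) cube([44, 44, 452]);
translate([0, 416, 0]) cube([44, 44, 452]);
translate([387, 416, 0]) cube([44, 44, 452]);
translate([0, 434, 478]) cube([431, 26, 360]);


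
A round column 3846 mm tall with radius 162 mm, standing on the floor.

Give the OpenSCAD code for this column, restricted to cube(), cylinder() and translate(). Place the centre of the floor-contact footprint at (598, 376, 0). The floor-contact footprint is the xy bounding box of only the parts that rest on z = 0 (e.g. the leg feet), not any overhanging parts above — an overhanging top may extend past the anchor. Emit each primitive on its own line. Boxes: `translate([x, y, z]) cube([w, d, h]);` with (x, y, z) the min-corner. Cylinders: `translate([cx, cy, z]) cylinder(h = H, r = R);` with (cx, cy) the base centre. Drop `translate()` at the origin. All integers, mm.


translate([598, 376, 0]) cylinder(h = 3846, r = 162);


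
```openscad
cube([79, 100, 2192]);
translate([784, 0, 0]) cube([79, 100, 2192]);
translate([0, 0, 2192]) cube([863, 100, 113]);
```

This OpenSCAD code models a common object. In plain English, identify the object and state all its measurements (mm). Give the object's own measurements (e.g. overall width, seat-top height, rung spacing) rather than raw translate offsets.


A door frame. The clear opening is 705 mm wide and 2192 mm high. Two 79 mm wide jambs, 100 mm deep, stand either side of the opening from the floor to the top of the opening. A 113 mm thick head sits across the top of both jambs, spanning the full outside width of the frame.


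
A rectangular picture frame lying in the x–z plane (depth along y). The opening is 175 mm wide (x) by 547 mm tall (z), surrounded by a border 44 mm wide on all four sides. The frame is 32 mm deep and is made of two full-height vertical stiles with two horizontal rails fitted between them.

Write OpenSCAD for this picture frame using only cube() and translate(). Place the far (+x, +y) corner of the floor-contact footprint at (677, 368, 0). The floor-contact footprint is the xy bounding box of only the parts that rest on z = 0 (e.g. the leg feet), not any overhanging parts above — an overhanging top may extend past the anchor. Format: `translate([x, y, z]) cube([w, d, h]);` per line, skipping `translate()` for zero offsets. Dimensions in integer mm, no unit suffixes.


translate([414, 336, 0]) cube([44, 32, 635]);
translate([633, 336, 0]) cube([44, 32, 635]);
translate([458, 336, 0]) cube([175, 32, 44]);
translate([458, 336, 591]) cube([175, 32, 44]);


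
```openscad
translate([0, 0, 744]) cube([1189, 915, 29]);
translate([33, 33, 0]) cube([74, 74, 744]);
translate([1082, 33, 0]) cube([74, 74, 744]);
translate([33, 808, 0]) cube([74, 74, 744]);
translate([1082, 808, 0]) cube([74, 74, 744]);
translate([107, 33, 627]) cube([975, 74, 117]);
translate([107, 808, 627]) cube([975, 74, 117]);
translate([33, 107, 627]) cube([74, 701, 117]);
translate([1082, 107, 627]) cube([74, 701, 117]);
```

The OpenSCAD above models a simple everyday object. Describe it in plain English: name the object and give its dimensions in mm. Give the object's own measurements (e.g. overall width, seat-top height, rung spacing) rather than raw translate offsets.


A rectangular dining table. The top is 1189×915×29 mm with its upper surface at z = 773 mm. It stands on four 74×74 mm square legs, each inset 33 mm from the nearest pair of top edges, running from the floor to the underside of the top. Four apron rails, 74 mm thick and 117 mm tall, run between adjacent legs with their top edges flush with the underside of the top and their outer faces flush with the legs' outer faces.


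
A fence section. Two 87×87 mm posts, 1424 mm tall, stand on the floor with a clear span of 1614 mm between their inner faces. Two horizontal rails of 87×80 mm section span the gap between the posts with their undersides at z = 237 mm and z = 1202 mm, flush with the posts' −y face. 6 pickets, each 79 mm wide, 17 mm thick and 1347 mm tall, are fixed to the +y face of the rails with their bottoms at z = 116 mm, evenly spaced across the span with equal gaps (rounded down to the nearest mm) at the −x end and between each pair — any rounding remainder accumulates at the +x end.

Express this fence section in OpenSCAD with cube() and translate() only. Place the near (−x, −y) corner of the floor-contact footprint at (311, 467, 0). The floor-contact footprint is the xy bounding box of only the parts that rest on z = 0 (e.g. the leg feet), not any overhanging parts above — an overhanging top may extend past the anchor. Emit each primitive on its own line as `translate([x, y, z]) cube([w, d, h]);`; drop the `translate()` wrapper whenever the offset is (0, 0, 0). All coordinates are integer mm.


translate([311, 467, 0]) cube([87, 87, 1424]);
translate([2012, 467, 0]) cube([87, 87, 1424]);
translate([398, 467, 237]) cube([1614, 87, 80]);
translate([398, 467, 1202]) cube([1614, 87, 80]);
translate([560, 554, 116]) cube([79, 17, 1347]);
translate([801, 554, 116]) cube([79, 17, 1347]);
translate([1042, 554, 116]) cube([79, 17, 1347]);
translate([1283, 554, 116]) cube([79, 17, 1347]);
translate([1524, 554, 116]) cube([79, 17, 1347]);
translate([1765, 554, 116]) cube([79, 17, 1347]);


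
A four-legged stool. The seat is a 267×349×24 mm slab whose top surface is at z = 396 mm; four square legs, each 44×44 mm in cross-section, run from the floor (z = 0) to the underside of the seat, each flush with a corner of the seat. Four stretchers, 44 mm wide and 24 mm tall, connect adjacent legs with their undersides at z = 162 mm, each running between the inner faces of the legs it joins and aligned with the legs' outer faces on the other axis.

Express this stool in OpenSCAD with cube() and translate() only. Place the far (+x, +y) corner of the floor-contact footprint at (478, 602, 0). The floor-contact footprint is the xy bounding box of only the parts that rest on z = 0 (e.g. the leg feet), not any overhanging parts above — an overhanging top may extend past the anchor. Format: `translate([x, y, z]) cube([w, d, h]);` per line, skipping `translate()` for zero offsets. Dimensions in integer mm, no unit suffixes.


translate([211, 253, 372]) cube([267, 349, 24]);
translate([211, 253, 0]) cube([44, 44, 372]);
translate([434, 253, 0]) cube([44, 44, 372]);
translate([211, 558, 0]) cube([44, 44, 372]);
translate([434, 558, 0]) cube([44, 44, 372]);
translate([255, 253, 162]) cube([179, 44, 24]);
translate([255, 558, 162]) cube([179, 44, 24]);
translate([211, 297, 162]) cube([44, 261, 24]);
translate([434, 297, 162]) cube([44, 261, 24]);


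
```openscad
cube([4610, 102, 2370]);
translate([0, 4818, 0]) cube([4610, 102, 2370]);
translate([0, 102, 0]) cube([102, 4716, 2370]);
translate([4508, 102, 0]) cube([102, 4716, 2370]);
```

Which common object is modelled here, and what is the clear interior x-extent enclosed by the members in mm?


A house (or room) frame. The interior width is 4406 mm.

Four 2370 mm walls enclosing a rectangle with no floor or roof — a room or house frame. Outside width is 4610 mm and wall thickness is 102 mm, so the interior width is 4610 − 2 × 102 = 4406 mm.


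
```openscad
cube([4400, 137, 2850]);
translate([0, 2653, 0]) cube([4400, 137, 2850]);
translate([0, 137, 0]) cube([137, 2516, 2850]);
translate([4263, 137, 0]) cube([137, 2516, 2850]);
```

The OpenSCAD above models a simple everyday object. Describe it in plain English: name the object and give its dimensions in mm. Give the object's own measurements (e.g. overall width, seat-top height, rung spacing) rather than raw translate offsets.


The wall frame of a small rectangular building: four walls, each 2850 mm tall and 137 mm thick, enclosing a footprint 4400 mm (x) by 2790 mm (y) outside-to-outside, with no floor or roof. The front and back walls (the −y and +y sides) span the full width; the two side walls fit between them.


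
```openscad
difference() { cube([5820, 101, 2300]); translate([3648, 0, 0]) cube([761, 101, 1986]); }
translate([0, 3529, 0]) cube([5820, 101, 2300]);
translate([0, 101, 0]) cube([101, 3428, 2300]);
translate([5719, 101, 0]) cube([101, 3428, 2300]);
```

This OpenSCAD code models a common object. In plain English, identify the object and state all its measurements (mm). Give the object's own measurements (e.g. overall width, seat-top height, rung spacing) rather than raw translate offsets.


A single room: four walls, each 2300 mm tall and 101 mm thick, enclosing an outside footprint 5820×3630 mm (x × y), no floor or roof. The front and back walls (−y and +y sides) run the full x-width; the side walls fit between their inner faces. A door opening 761 mm wide and 1986 mm tall is cut through the front wall from the floor up, its −x edge 3648 mm from the wall's −x end.


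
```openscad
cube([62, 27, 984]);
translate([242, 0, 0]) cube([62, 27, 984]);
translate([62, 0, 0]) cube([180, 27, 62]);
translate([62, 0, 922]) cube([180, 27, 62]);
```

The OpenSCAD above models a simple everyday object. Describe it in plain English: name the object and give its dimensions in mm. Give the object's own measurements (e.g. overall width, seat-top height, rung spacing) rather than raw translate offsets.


A rectangular picture frame lying in the x–z plane (depth along y). The opening is 180 mm wide (x) by 860 mm tall (z), surrounded by a border 62 mm wide on all four sides. The frame is 27 mm deep and is made of two full-height vertical stiles with two horizontal rails fitted between them.


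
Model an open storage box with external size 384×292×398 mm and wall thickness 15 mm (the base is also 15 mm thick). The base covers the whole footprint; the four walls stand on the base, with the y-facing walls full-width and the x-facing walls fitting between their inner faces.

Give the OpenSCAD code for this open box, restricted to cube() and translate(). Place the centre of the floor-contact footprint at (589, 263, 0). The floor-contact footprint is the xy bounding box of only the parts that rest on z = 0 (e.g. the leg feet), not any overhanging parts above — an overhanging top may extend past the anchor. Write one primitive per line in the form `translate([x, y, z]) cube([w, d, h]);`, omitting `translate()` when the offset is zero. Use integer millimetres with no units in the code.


translate([397, 117, 0]) cube([384, 292, 15]);
translate([397, 117, 15]) cube([384, 15, 383]);
translate([397, 394, 15]) cube([384, 15, 383]);
translate([397, 132, 15]) cube([15, 262, 383]);
translate([766, 132, 15]) cube([15, 262, 383]);


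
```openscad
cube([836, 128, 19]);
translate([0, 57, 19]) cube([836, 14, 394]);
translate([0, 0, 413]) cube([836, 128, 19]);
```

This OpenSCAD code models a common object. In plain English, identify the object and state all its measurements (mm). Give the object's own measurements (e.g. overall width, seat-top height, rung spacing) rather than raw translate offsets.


An I-beam lying along x, 836 mm long. Overall section height 432 mm. Two flanges 128 mm wide (y) and 19 mm thick, one on the floor and one at the top; a web 14 mm thick runs between them, centred on the flange width.


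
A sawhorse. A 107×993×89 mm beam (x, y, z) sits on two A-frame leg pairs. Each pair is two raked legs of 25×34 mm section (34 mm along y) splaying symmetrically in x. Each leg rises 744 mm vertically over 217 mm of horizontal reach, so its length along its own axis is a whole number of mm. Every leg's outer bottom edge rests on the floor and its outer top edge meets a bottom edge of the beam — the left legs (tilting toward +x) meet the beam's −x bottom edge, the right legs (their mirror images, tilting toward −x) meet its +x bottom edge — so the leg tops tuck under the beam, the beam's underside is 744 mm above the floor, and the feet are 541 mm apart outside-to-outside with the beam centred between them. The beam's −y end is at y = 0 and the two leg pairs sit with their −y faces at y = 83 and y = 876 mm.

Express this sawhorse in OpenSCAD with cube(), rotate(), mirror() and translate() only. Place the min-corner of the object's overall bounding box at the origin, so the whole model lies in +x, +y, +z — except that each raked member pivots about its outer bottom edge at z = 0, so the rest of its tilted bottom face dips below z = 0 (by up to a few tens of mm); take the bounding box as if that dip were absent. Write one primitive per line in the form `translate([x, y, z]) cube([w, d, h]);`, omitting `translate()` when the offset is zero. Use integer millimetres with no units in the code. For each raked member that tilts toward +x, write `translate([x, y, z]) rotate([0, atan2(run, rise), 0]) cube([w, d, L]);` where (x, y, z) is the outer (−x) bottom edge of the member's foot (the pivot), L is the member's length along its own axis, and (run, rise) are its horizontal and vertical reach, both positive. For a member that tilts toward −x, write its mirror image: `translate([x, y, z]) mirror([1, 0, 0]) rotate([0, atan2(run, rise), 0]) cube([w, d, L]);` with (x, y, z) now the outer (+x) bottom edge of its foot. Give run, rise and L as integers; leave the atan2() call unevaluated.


translate([217, 0, 744]) cube([107, 993, 89]);
translate([0, 83, 0]) rotate([0, atan2(217, 744), 0]) cube([25, 34, 775]);
translate([541, 83, 0]) mirror([1, 0, 0]) rotate([0, atan2(217, 744), 0]) cube([25, 34, 775]);
translate([0, 876, 0]) rotate([0, atan2(217, 744), 0]) cube([25, 34, 775]);
translate([541, 876, 0]) mirror([1, 0, 0]) rotate([0, atan2(217, 744), 0]) cube([25, 34, 775]);


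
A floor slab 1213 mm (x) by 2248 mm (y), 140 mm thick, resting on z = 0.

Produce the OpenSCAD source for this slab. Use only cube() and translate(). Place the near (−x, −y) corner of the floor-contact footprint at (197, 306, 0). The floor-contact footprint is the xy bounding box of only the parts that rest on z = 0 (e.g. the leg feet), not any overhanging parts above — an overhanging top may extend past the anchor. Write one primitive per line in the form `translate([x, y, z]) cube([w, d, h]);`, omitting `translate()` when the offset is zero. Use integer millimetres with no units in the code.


translate([197, 306, 0]) cube([1213, 2248, 140]);


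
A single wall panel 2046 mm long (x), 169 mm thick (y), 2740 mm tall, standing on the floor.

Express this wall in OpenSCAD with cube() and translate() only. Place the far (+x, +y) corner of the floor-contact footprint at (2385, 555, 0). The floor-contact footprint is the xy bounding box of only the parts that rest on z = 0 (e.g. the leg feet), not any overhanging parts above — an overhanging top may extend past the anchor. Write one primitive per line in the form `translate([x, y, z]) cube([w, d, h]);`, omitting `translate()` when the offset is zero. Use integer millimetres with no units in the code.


translate([339, 386, 0]) cube([2046, 169, 2740]);
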